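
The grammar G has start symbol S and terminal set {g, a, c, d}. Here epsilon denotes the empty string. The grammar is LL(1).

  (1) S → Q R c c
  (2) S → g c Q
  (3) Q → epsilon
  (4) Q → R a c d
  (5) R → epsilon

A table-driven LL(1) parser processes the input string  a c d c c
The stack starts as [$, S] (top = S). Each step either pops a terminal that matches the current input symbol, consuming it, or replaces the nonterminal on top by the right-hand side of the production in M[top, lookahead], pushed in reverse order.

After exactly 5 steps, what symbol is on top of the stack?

d

     Stack            Input        Action
  1  $ S              a c d c c $  expand S → Q R c c
  2  $ c c R Q        a c d c c $  expand Q → R a c d
  3  $ c c R d c a R  a c d c c $  expand R → epsilon
  4  $ c c R d c a    a c d c c $  match a
  5  $ c c R d c      c d c c $    match c
Stack after step 5: $ c c R d (top = d).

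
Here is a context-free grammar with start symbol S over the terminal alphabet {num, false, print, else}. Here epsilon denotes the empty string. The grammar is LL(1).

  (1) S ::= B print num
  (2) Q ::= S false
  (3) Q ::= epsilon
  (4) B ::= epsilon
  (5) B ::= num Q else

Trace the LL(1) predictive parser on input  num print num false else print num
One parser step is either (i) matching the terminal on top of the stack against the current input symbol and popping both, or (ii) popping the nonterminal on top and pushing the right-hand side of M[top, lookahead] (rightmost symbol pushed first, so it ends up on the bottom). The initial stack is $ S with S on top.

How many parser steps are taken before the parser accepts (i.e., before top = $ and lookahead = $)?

12

step 1: stack=$ S  input=num print num false else print num $  — expand S ::= B print num
step 2: stack=$ num print B  input=num print num false else print num $  — expand B ::= num Q else
step 3: stack=$ num print else Q num  input=num print num false else print num $  — match num
step 4: stack=$ num print else Q  input=print num false else print num $  — expand Q ::= S false
step 5: stack=$ num print else false S  input=print num false else print num $  — expand S ::= B print num
step 6: stack=$ num print else false num print B  input=print num false else print num $  — expand B ::= epsilon
step 7: stack=$ num print else false num print  input=print num false else print num $  — match print
step 8: stack=$ num print else false num  input=num false else print num $  — match num
step 9: stack=$ num print else false  input=false else print num $  — match false
step 10: stack=$ num print else  input=else print num $  — match else
step 11: stack=$ num print  input=print num $  — match print
step 12: stack=$ num  input=num $  — match num
Accept reached after 12 steps.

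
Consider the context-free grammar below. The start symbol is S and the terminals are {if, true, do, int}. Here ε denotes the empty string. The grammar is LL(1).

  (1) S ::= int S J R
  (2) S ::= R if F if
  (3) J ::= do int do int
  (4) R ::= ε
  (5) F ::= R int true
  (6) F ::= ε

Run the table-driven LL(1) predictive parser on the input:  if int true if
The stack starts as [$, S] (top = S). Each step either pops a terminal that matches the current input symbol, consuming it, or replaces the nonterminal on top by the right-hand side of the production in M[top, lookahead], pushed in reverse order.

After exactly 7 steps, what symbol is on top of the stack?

     Stack            Input             Action
  1  $ S              if int true if $  expand S ::= R if F if
  2  $ if F if R      if int true if $  expand R ::= ε
  3  $ if F if        if int true if $  match if
  4  $ if F           int true if $     expand F ::= R int true
  5  $ if true int R  int true if $     expand R ::= ε
  6  $ if true int    int true if $     match int
  7  $ if true        true if $         match true
Stack after step 7: $ if (top = if).

if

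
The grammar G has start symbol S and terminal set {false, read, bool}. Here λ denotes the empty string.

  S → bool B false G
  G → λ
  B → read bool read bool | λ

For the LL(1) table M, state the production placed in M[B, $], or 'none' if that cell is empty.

FIRST(S) = {bool}
FIRST(G) = {λ}
FIRST(B) = {λ, read}
FOLLOW(S) includes $ since S is the start symbol.
FOLLOW(B): in S→bool B false G, B is followed by false G with FIRST {false}. Thus FOLLOW(B) = {false}.
For B → read bool read bool: FIRST(read bool read bool) = {read}, so it goes in M[B, t] for t ∈ {read}.
For B → λ: FIRST(λ) = {λ}, so it goes in M[B, t] for t ∈ {}; since λ ∈ FIRST, also for every t ∈ FOLLOW(B) = {false}.
None of these place a production in M[B, $].

none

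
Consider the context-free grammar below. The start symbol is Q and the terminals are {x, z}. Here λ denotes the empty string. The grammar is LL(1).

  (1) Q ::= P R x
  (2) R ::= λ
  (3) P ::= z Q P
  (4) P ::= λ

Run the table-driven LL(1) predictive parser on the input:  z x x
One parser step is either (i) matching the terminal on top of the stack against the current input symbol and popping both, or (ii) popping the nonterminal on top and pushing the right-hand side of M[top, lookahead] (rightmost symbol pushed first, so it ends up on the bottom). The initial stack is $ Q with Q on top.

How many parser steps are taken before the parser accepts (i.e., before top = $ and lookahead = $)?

10

step 1: stack=$ Q  input=z x x $  — expand Q ::= P R x
step 2: stack=$ x R P  input=z x x $  — expand P ::= z Q P
step 3: stack=$ x R P Q z  input=z x x $  — match z
step 4: stack=$ x R P Q  input=x x $  — expand Q ::= P R x
step 5: stack=$ x R P x R P  input=x x $  — expand P ::= λ
step 6: stack=$ x R P x R  input=x x $  — expand R ::= λ
step 7: stack=$ x R P x  input=x x $  — match x
step 8: stack=$ x R P  input=x $  — expand P ::= λ
step 9: stack=$ x R  input=x $  — expand R ::= λ
step 10: stack=$ x  input=x $  — match x
Accept reached after 10 steps.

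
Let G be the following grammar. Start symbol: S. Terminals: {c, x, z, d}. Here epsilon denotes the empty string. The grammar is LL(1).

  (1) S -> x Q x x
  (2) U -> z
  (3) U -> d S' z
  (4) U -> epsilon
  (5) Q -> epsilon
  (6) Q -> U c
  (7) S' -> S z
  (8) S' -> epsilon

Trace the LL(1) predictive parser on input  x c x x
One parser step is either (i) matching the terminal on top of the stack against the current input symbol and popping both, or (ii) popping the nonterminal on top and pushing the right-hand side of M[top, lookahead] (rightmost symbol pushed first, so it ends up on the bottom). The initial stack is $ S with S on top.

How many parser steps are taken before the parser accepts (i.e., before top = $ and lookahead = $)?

7

step 1: stack=$ S  input=x c x x $  — expand S -> x Q x x
step 2: stack=$ x x Q x  input=x c x x $  — match x
step 3: stack=$ x x Q  input=c x x $  — expand Q -> U c
step 4: stack=$ x x c U  input=c x x $  — expand U -> epsilon
step 5: stack=$ x x c  input=c x x $  — match c
step 6: stack=$ x x  input=x x $  — match x
step 7: stack=$ x  input=x $  — match x
Accept reached after 7 steps.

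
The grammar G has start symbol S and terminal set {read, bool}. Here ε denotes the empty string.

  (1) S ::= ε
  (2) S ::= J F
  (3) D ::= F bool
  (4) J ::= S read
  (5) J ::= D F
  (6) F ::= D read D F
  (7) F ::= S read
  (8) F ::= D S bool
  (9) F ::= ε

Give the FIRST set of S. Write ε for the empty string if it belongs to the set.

FIRST(S) = {ε, bool, read}  (via J F)
FIRST(D) = {bool, read}  (via F bool)
FIRST(J) = {bool, read}  (via S read, D F)
FIRST(F) = {ε, bool, read}  (via D read D F, S read, D S bool)

{ε, bool, read}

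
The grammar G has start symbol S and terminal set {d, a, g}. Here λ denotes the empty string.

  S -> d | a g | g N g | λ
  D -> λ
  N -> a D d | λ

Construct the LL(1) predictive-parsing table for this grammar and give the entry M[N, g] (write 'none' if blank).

FIRST(S): from S->d we get {d}; from S->a g we get {a}; from S->g N g we get {g}; from S->λ we get {λ}. So FIRST(S) = {λ, a, d, g}.
FIRST(D): from D->λ we get {λ}. So FIRST(D) = {λ}.
FIRST(N): from N->a D d we get {a}; from N->λ we get {λ}. So FIRST(N) = {λ, a}.
FOLLOW(S) includes $ since S is the start symbol.
FOLLOW(N): in S->g N g, N is followed by g with FIRST {g}. Thus FOLLOW(N) = {g}.
For N -> a D d: FIRST(a D d) = {a}, so it goes in M[N, t] for t ∈ {a}.
For N -> λ: FIRST(λ) = {λ}, so it goes in M[N, t] for t ∈ {}; since λ ∈ FIRST, also for every t ∈ FOLLOW(N) = {g}.

N -> λ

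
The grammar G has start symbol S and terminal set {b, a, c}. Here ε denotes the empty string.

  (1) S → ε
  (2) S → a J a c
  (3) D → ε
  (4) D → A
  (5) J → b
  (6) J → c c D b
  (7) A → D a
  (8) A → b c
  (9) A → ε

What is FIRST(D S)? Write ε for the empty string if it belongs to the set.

FIRST(S): from S→ε we get {ε}; from S→a J a c we get {a}. So FIRST(S) = {ε, a}.
FIRST(J): from J→b we get {b}; from J→c c D b we get {c}. So FIRST(J) = {b, c}.
FIRST(D): from D→ε we get {ε}; from D→A we get {ε, a, b}. So FIRST(D) = {ε, a, b}.
FIRST(A): from A→D a we get {a, b}; from A→b c we get {b}; from A→ε we get {ε}. So FIRST(A) = {ε, a, b}.
FIRST(D S): take FIRST of each symbol in turn, carrying on past any symbol whose FIRST contains ε; result {ε, a, b}.

{ε, a, b}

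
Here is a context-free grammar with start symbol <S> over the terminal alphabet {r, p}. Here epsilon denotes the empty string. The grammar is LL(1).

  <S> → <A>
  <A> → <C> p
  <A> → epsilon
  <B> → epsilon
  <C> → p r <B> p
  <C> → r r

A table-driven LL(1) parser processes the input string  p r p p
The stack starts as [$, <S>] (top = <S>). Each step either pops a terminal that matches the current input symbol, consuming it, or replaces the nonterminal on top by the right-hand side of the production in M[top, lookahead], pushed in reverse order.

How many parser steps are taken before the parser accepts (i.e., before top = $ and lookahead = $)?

     Stack          Input      Action
  1  $ <S>          p r p p $  expand <S> → <A>
  2  $ <A>          p r p p $  expand <A> → <C> p
  3  $ p <C>        p r p p $  expand <C> → p r <B> p
  4  $ p p <B> r p  p r p p $  match p
  5  $ p p <B> r    r p p $    match r
  6  $ p p <B>      p p $      expand <B> → epsilon
  7  $ p p          p p $      match p
  8  $ p            p $        match p
Accept reached after 8 steps.

8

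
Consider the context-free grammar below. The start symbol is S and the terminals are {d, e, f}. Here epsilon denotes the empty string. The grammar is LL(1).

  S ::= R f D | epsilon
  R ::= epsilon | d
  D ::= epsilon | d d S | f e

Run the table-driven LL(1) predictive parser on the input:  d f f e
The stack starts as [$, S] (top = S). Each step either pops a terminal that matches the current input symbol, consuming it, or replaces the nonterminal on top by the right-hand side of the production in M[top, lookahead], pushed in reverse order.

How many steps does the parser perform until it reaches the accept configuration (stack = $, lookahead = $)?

     Stack    Input      Action
  1  $ S      d f f e $  expand S ::= R f D
  2  $ D f R  d f f e $  expand R ::= d
  3  $ D f d  d f f e $  match d
  4  $ D f    f f e $    match f
  5  $ D      f e $      expand D ::= f e
  6  $ e f    f e $      match f
  7  $ e      e $        match e
Accept reached after 7 steps.

7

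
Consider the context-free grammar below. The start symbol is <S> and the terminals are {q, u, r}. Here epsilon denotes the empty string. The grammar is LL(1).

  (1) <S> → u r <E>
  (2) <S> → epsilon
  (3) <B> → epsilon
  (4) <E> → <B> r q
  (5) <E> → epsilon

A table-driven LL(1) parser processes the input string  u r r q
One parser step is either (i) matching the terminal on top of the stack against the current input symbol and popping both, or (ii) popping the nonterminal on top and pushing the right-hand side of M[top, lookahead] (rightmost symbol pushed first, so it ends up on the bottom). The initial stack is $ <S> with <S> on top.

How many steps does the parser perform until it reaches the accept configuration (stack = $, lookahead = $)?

7

     Stack      Input      Action
  1  $ <S>      u r r q $  expand <S> → u r <E>
  2  $ <E> r u  u r r q $  match u
  3  $ <E> r    r r q $    match r
  4  $ <E>      r q $      expand <E> → <B> r q
  5  $ q r <B>  r q $      expand <B> → epsilon
  6  $ q r      r q $      match r
  7  $ q        q $        match q
Accept reached after 7 steps.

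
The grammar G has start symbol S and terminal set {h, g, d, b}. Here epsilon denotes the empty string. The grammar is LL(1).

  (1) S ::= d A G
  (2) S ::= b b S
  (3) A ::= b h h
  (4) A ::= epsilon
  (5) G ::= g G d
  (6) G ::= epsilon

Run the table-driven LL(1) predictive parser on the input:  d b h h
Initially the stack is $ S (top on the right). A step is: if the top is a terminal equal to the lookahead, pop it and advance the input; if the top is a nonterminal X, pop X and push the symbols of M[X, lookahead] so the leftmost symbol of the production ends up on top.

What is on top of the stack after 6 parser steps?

G

     Stack      Input      Action
  1  $ S        d b h h $  expand S ::= d A G
  2  $ G A d    d b h h $  match d
  3  $ G A      b h h $    expand A ::= b h h
  4  $ G h h b  b h h $    match b
  5  $ G h h    h h $      match h
  6  $ G h      h $        match h
Stack after step 6: $ G (top = G).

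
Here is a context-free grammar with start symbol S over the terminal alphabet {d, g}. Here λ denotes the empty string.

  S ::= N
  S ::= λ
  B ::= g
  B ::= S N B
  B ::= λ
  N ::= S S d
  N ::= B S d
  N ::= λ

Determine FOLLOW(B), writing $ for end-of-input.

FIRST(S) = {λ, d, g}  (via N)
FIRST(B) = {λ, d, g}  (via S N B)
FIRST(N) = {λ, d, g}  (via S S d, B S d)
FOLLOW(S) includes $ since S is the start symbol.
FOLLOW(B): in B::=S N B, the suffix after B is empty (adds nothing new); in N::=B S d, B is followed by S d with FIRST {d, g}. Thus FOLLOW(B) = {d, g}.
FOLLOW(S): in B::=S N B, S is followed by N B with FIRST {λ, d, g}; in B::=S N B, the suffix after S is nullable, so FOLLOW(S) ⊇ FOLLOW(B) = {d, g}; in N::=S S d (occurrence 1), S is followed by S d with FIRST {d, g}; in N::=S S d (occurrence 2), S is followed by d with FIRST {d}; in N::=B S d, S is followed by d with FIRST {d}. Thus FOLLOW(S) = {$, d, g}.
FOLLOW(N): in S::=N, the suffix after N is empty, so FOLLOW(N) ⊇ FOLLOW(S) = {$, d, g}; in B::=S N B, N is followed by B with FIRST {λ, d, g}; in B::=S N B, the suffix after N is nullable, so FOLLOW(N) ⊇ FOLLOW(B) = {d, g}. Thus FOLLOW(N) = {$, d, g}.

{d, g}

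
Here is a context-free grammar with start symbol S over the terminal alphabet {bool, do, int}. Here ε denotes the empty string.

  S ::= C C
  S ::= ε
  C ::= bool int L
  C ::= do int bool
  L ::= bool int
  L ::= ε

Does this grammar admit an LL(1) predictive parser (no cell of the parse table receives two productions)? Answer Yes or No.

No

FIRST(S) = {ε, bool, do}
FIRST(C) = {bool, do}
FIRST(L) = {ε, bool}
FOLLOW(S) = {$}
FOLLOW(C) = {$, bool, do}
FOLLOW(L) = {$, bool, do}
Cell M[L, bool] receives both L ::= bool int and L ::= ε — the grammar is not LL(1).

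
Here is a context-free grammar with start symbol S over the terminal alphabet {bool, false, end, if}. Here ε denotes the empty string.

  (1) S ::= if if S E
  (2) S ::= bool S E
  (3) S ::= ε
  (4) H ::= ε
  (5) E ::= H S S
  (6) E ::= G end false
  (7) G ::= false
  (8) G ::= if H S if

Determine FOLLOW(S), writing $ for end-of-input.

{$, bool, false, if}

FIRST(S) = {ε, bool, if}
FIRST(H) = {ε}
FIRST(G) = {false, if}
FIRST(E) = {ε, bool, false, if}  (via H S S, G end false)
FOLLOW(S) includes $ since S is the start symbol.
FOLLOW(G): in E::=G end false, G is followed by end false with FIRST {end}. Thus FOLLOW(G) = {end}.
FOLLOW(S): in S::=if if S E, S is followed by E with FIRST {ε, bool, false, if}; in S::=if if S E, the suffix after S is nullable (adds nothing new); in S::=bool S E, S is followed by E with FIRST {ε, bool, false, if}; in S::=bool S E, the suffix after S is nullable (adds nothing new); in E::=H S S (occurrence 1), S is followed by S with FIRST {ε, bool, if}; in E::=H S S (occurrence 1), the suffix after S is nullable, so FOLLOW(S) ⊇ FOLLOW(E) = {$, bool, false, if}; in E::=H S S (occurrence 2), the suffix after S is empty, so FOLLOW(S) ⊇ FOLLOW(E) = {$, bool, false, if}; in G::=if H S if, S is followed by if with FIRST {if}. Thus FOLLOW(S) = {$, bool, false, if}.
FOLLOW(E): in S::=if if S E, the suffix after E is empty, so FOLLOW(E) ⊇ FOLLOW(S) = {$, bool, false, if}; in S::=bool S E, the suffix after E is empty, so FOLLOW(E) ⊇ FOLLOW(S) = {$, bool, false, if}. Thus FOLLOW(E) = {$, bool, false, if}.
FOLLOW(H): in E::=H S S, H is followed by S S with FIRST {ε, bool, if}; in E::=H S S, the suffix after H is nullable, so FOLLOW(H) ⊇ FOLLOW(E) = {$, bool, false, if}; in G::=if H S if, H is followed by S if with FIRST {bool, if}. Thus FOLLOW(H) = {$, bool, false, if}.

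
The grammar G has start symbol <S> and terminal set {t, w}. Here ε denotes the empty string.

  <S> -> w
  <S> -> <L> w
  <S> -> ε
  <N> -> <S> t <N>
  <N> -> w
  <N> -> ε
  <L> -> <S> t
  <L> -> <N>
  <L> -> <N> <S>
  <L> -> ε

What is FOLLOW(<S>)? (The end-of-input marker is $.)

FIRST(<S>): from <S>->w we get {w}; from <S>-><L> w we get {t, w}; from <S>->ε we get {ε}. So FIRST(<S>) = {ε, t, w}.
FIRST(<N>): from <N>-><S> t <N> we get {t, w}; from <N>->w we get {w}; from <N>->ε we get {ε}. So FIRST(<N>) = {ε, t, w}.
FIRST(<L>): from <L>-><S> t we get {t, w}; from <L>-><N> we get {ε, t, w}; from <L>-><N> <S> we get {ε, t, w}; from <L>->ε we get {ε}. So FIRST(<L>) = {ε, t, w}.
FOLLOW(<S>) includes $ since <S> is the start symbol.
FOLLOW(<L>): in <S>-><L> w, <L> is followed by w with FIRST {w}. Thus FOLLOW(<L>) = {w}.
FOLLOW(<S>): in <N>-><S> t <N>, <S> is followed by t <N> with FIRST {t}; in <L>-><S> t, <S> is followed by t with FIRST {t}; in <L>-><N> <S>, the suffix after <S> is empty, so FOLLOW(<S>) ⊇ FOLLOW(<L>) = {w}. Thus FOLLOW(<S>) = {$, t, w}.
FOLLOW(<N>): in <N>-><S> t <N>, the suffix after <N> is empty (adds nothing new); in <L>-><N>, the suffix after <N> is empty, so FOLLOW(<N>) ⊇ FOLLOW(<L>) = {w}; in <L>-><N> <S>, <N> is followed by <S> with FIRST {ε, t, w}; in <L>-><N> <S>, the suffix after <N> is nullable, so FOLLOW(<N>) ⊇ FOLLOW(<L>) = {w}. Thus FOLLOW(<N>) = {t, w}.

{$, t, w}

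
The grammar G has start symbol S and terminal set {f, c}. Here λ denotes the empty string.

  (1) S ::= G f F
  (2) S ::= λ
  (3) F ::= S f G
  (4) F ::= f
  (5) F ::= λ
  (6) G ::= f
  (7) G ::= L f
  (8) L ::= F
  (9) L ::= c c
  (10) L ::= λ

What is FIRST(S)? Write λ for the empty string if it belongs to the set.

{λ, c, f}

FIRST(S): from S::=G f F we get {c, f}; from S::=λ we get {λ}. So FIRST(S) = {λ, c, f}.
FIRST(F): from F::=S f G we get {c, f}; from F::=f we get {f}; from F::=λ we get {λ}. So FIRST(F) = {λ, c, f}.
FIRST(L): from L::=F we get {λ, c, f}; from L::=c c we get {c}; from L::=λ we get {λ}. So FIRST(L) = {λ, c, f}.
FIRST(G): from G::=f we get {f}; from G::=L f we get {c, f}. So FIRST(G) = {c, f}.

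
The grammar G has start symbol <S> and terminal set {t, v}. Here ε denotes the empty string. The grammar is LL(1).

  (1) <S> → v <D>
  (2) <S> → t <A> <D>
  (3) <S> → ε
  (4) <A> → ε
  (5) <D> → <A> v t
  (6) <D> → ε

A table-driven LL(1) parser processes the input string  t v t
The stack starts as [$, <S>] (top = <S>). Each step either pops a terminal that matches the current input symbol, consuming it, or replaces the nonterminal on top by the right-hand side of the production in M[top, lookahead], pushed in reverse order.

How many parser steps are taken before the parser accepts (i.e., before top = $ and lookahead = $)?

7

     Stack        Input    Action
  1  $ <S>        t v t $  expand <S> → t <A> <D>
  2  $ <D> <A> t  t v t $  match t
  3  $ <D> <A>    v t $    expand <A> → ε
  4  $ <D>        v t $    expand <D> → <A> v t
  5  $ t v <A>    v t $    expand <A> → ε
  6  $ t v        v t $    match v
  7  $ t          t $      match t
Accept reached after 7 steps.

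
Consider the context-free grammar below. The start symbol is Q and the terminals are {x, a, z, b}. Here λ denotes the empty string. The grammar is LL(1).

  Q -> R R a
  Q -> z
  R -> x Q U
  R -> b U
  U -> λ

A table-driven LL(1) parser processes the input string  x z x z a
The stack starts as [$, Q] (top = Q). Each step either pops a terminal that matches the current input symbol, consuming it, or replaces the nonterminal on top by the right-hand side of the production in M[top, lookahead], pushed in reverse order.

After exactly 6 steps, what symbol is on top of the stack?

step 1: stack=$ Q  input=x z x z a $  — expand Q -> R R a
step 2: stack=$ a R R  input=x z x z a $  — expand R -> x Q U
step 3: stack=$ a R U Q x  input=x z x z a $  — match x
step 4: stack=$ a R U Q  input=z x z a $  — expand Q -> z
step 5: stack=$ a R U z  input=z x z a $  — match z
step 6: stack=$ a R U  input=x z a $  — expand U -> λ
Stack after step 6: $ a R (top = R).

R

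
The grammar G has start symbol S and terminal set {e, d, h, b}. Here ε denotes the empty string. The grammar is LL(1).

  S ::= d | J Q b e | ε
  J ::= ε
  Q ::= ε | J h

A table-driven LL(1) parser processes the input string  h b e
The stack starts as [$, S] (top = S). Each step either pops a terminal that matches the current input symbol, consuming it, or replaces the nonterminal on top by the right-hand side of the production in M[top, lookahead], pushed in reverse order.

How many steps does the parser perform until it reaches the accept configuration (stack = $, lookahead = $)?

     Stack      Input    Action
  1  $ S        h b e $  expand S ::= J Q b e
  2  $ e b Q J  h b e $  expand J ::= ε
  3  $ e b Q    h b e $  expand Q ::= J h
  4  $ e b h J  h b e $  expand J ::= ε
  5  $ e b h    h b e $  match h
  6  $ e b      b e $    match b
  7  $ e        e $      match e
Accept reached after 7 steps.

7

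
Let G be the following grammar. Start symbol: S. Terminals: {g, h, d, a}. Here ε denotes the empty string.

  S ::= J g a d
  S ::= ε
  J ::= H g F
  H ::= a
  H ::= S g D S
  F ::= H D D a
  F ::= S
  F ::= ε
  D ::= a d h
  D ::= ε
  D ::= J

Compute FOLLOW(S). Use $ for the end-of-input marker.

{$, a, g}

FIRST(S): from S::=J g a d we get {a, g}; from S::=ε we get {ε}. So FIRST(S) = {ε, a, g}.
FIRST(H): from H::=a we get {a}; from H::=S g D S we get {a, g}. So FIRST(H) = {a, g}.
FIRST(J): from J::=H g F we get {a, g}. So FIRST(J) = {a, g}.
FIRST(F): from F::=H D D a we get {a, g}; from F::=S we get {ε, a, g}; from F::=ε we get {ε}. So FIRST(F) = {ε, a, g}.
FIRST(D): from D::=a d h we get {a}; from D::=ε we get {ε}; from D::=J we get {a, g}. So FIRST(D) = {ε, a, g}.
FOLLOW(S) includes $ since S is the start symbol.
FOLLOW(H): in J::=H g F, H is followed by g F with FIRST {g}; in F::=H D D a, H is followed by D D a with FIRST {a, g}. Thus FOLLOW(H) = {a, g}.
FOLLOW(D): in H::=S g D S, D is followed by S with FIRST {ε, a, g}; in H::=S g D S, the suffix after D is nullable, so FOLLOW(D) ⊇ FOLLOW(H) = {a, g}; in F::=H D D a (occurrence 1), D is followed by D a with FIRST {a, g}; in F::=H D D a (occurrence 2), D is followed by a with FIRST {a}. Thus FOLLOW(D) = {a, g}.
FOLLOW(J): in S::=J g a d, J is followed by g a d with FIRST {g}; in D::=J, the suffix after J is empty, so FOLLOW(J) ⊇ FOLLOW(D) = {a, g}. Thus FOLLOW(J) = {a, g}.
FOLLOW(F): in J::=H g F, the suffix after F is empty, so FOLLOW(F) ⊇ FOLLOW(J) = {a, g}. Thus FOLLOW(F) = {a, g}.
FOLLOW(S): in H::=S g D S (occurrence 1), S is followed by g D S with FIRST {g}; in H::=S g D S (occurrence 2), the suffix after S is empty, so FOLLOW(S) ⊇ FOLLOW(H) = {a, g}; in F::=S, the suffix after S is empty, so FOLLOW(S) ⊇ FOLLOW(F) = {a, g}. Thus FOLLOW(S) = {$, a, g}.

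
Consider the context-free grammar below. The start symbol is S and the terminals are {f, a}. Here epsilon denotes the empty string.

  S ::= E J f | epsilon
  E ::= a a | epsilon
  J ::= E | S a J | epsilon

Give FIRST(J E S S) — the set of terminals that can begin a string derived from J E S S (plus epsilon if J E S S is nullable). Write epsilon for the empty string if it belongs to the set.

FIRST(E) = {epsilon, a}
FIRST(S) = {epsilon, a, f}  (via E J f)
FIRST(J) = {epsilon, a, f}  (via E, S a J)
FIRST(J E S S): take FIRST of each symbol in turn, carrying on past any symbol whose FIRST contains epsilon; result {epsilon, a, f}.

{epsilon, a, f}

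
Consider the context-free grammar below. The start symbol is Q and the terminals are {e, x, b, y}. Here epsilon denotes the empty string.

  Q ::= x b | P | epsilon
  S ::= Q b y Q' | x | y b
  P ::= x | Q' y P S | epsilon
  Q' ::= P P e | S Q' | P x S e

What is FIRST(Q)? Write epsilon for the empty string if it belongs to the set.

FIRST(Q): from Q::=x b we get {x}; from Q::=P we get {epsilon, b, e, x, y}; from Q::=epsilon we get {epsilon}. So FIRST(Q) = {epsilon, b, e, x, y}.
FIRST(S): from S::=Q b y Q' we get {b, e, x, y}; from S::=x we get {x}; from S::=y b we get {y}. So FIRST(S) = {b, e, x, y}.
FIRST(P): from P::=x we get {x}; from P::=Q' y P S we get {b, e, x, y}; from P::=epsilon we get {epsilon}. So FIRST(P) = {epsilon, b, e, x, y}.
FIRST(Q'): from Q'::=P P e we get {b, e, x, y}; from Q'::=S Q' we get {b, e, x, y}; from Q'::=P x S e we get {b, e, x, y}. So FIRST(Q') = {b, e, x, y}.

{epsilon, b, e, x, y}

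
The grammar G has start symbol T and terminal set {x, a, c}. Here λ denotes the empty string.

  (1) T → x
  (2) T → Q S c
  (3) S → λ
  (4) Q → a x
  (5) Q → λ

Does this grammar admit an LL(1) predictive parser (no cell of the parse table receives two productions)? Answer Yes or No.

Yes

FIRST(T) = {a, c, x}
FIRST(S) = {λ}
FIRST(Q) = {λ, a}
FOLLOW(T) = {$}
FOLLOW(S) = {c}
FOLLOW(Q) = {c}
Each cell of M receives at most one production.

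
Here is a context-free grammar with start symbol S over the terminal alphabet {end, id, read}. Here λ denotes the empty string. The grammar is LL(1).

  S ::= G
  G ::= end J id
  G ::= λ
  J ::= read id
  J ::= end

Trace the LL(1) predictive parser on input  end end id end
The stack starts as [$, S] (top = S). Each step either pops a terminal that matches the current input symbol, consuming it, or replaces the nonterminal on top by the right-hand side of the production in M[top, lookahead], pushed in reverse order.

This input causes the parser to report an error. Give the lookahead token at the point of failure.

end

     Stack       Input             Action
  1  $ S         end end id end $  expand S ::= G
  2  $ G         end end id end $  expand G ::= end J id
  3  $ id J end  end end id end $  match end
  4  $ id J      end id end $      expand J ::= end
  5  $ id end    end id end $      match end
  6  $ id        id end $          match id
  7  $           end $             error: stack empty but input remains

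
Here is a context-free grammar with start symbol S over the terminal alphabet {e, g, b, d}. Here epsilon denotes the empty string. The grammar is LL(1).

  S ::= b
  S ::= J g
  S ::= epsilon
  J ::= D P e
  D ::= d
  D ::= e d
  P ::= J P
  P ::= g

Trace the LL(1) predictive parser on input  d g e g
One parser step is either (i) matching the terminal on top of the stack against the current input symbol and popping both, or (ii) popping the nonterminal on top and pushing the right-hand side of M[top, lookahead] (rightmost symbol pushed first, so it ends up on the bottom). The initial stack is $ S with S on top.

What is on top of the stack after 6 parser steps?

e

step 1: stack=$ S  input=d g e g $  — expand S ::= J g
step 2: stack=$ g J  input=d g e g $  — expand J ::= D P e
step 3: stack=$ g e P D  input=d g e g $  — expand D ::= d
step 4: stack=$ g e P d  input=d g e g $  — match d
step 5: stack=$ g e P  input=g e g $  — expand P ::= g
step 6: stack=$ g e g  input=g e g $  — match g
Stack after step 6: $ g e (top = e).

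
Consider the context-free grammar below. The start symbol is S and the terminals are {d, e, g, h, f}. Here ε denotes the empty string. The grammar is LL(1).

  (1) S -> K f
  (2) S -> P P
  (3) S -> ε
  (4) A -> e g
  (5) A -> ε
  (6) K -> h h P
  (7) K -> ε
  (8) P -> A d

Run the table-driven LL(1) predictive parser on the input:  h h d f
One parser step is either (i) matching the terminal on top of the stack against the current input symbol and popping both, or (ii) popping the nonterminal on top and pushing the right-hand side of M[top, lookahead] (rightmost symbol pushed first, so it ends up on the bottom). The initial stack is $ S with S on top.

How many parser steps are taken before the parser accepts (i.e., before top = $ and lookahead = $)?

     Stack      Input      Action
  1  $ S        h h d f $  expand S -> K f
  2  $ f K      h h d f $  expand K -> h h P
  3  $ f P h h  h h d f $  match h
  4  $ f P h    h d f $    match h
  5  $ f P      d f $      expand P -> A d
  6  $ f d A    d f $      expand A -> ε
  7  $ f d      d f $      match d
  8  $ f        f $        match f
Accept reached after 8 steps.

8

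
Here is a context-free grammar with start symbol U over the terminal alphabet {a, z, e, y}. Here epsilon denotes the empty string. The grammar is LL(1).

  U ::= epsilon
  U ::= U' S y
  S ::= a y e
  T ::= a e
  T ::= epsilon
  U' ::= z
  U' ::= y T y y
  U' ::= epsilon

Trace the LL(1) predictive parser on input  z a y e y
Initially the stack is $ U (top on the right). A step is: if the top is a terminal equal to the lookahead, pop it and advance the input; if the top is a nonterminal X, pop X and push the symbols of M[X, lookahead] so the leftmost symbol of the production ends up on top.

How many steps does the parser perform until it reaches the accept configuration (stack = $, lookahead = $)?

     Stack      Input        Action
  1  $ U        z a y e y $  expand U ::= U' S y
  2  $ y S U'   z a y e y $  expand U' ::= z
  3  $ y S z    z a y e y $  match z
  4  $ y S      a y e y $    expand S ::= a y e
  5  $ y e y a  a y e y $    match a
  6  $ y e y    y e y $      match y
  7  $ y e      e y $        match e
  8  $ y        y $          match y
Accept reached after 8 steps.

8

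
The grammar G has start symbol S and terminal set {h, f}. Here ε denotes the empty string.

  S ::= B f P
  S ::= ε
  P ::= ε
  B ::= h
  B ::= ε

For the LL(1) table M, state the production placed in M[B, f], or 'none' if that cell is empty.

B ::= ε

FIRST(P) = {ε}
FIRST(B) = {ε, h}
FIRST(S) = {ε, f, h}  (via B f P)
FOLLOW(S) includes $ since S is the start symbol.
FOLLOW(B): in S::=B f P, B is followed by f P with FIRST {f}. Thus FOLLOW(B) = {f}.
For B ::= h: FIRST(h) = {h}, so it goes in M[B, t] for t ∈ {h}.
For B ::= ε: FIRST(ε) = {ε}, so it goes in M[B, t] for t ∈ {}; since ε ∈ FIRST, also for every t ∈ FOLLOW(B) = {f}.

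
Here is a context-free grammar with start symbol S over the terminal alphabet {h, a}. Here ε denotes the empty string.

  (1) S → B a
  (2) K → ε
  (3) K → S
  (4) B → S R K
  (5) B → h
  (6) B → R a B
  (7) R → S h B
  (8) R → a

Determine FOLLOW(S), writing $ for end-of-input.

FIRST(S): from S→B a we get {a, h}. So FIRST(S) = {a, h}.
FIRST(K): from K→ε we get {ε}; from K→S we get {a, h}. So FIRST(K) = {ε, a, h}.
FIRST(R): from R→S h B we get {a, h}; from R→a we get {a}. So FIRST(R) = {a, h}.
FIRST(B): from B→S R K we get {a, h}; from B→h we get {h}; from B→R a B we get {a, h}. So FIRST(B) = {a, h}.
FOLLOW(S) includes $ since S is the start symbol.
FOLLOW(S): in K→S, the suffix after S is empty, so FOLLOW(S) ⊇ FOLLOW(K) = {a, h}; in B→S R K, S is followed by R K with FIRST {a, h}; in R→S h B, S is followed by h B with FIRST {h}. Thus FOLLOW(S) = {$, a, h}.
FOLLOW(K): in B→S R K, the suffix after K is empty, so FOLLOW(K) ⊇ FOLLOW(B) = {a, h}. Thus FOLLOW(K) = {a, h}.
FOLLOW(B): in S→B a, B is followed by a with FIRST {a}; in B→R a B, the suffix after B is empty (adds nothing new); in R→S h B, the suffix after B is empty, so FOLLOW(B) ⊇ FOLLOW(R) = {a, h}. Thus FOLLOW(B) = {a, h}.
FOLLOW(R): in B→S R K, R is followed by K with FIRST {ε, a, h}; in B→S R K, the suffix after R is nullable, so FOLLOW(R) ⊇ FOLLOW(B) = {a, h}; in B→R a B, R is followed by a B with FIRST {a}. Thus FOLLOW(R) = {a, h}.

{$, a, h}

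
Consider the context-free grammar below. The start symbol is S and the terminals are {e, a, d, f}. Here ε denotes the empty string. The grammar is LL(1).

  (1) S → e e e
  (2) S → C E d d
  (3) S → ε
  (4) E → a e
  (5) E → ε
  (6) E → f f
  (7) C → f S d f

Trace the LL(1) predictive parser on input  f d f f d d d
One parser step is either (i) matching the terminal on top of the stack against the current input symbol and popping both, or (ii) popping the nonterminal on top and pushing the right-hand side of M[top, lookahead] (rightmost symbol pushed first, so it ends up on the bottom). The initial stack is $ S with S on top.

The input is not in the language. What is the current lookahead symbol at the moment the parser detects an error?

step 1: stack=$ S  input=f d f f d d d $  — expand S → C E d d
step 2: stack=$ d d E C  input=f d f f d d d $  — expand C → f S d f
step 3: stack=$ d d E f d S f  input=f d f f d d d $  — match f
step 4: stack=$ d d E f d S  input=d f f d d d $  — expand S → ε
step 5: stack=$ d d E f d  input=d f f d d d $  — match d
step 6: stack=$ d d E f  input=f f d d d $  — match f
step 7: stack=$ d d E  input=f d d d $  — expand E → f f
step 8: stack=$ d d f f  input=f d d d $  — match f
step 9: stack=$ d d f  input=d d d $  — error: top is terminal f but lookahead is d

d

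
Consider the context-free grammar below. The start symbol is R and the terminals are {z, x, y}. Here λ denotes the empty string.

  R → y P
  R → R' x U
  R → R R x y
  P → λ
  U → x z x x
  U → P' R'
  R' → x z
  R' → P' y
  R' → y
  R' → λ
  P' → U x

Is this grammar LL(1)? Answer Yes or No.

FIRST(R) = {x, y}
FIRST(P) = {λ}
FIRST(U) = {x}
FIRST(R') = {λ, x, y}
FIRST(P') = {x}
FOLLOW(R) = {$, x, y}
FOLLOW(P) = {$, x, y}
FOLLOW(U) = {$, x, y}
FOLLOW(R') = {$, x, y}
FOLLOW(P') = {$, x, y}
Cell M[R, x] receives both R → R' x U and R → R R x y — the grammar is not LL(1).

No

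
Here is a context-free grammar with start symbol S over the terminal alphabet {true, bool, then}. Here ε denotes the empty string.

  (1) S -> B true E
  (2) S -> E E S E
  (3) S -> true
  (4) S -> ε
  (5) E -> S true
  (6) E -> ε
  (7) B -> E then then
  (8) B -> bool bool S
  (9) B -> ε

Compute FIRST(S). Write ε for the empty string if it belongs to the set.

{ε, bool, then, true}

FIRST(S): from S->B true E we get {bool, then, true}; from S->E E S E we get {ε, bool, then, true}; from S->true we get {true}; from S->ε we get {ε}. So FIRST(S) = {ε, bool, then, true}.
FIRST(E): from E->S true we get {bool, then, true}; from E->ε we get {ε}. So FIRST(E) = {ε, bool, then, true}.
FIRST(B): from B->E then then we get {bool, then, true}; from B->bool bool S we get {bool}; from B->ε we get {ε}. So FIRST(B) = {ε, bool, then, true}.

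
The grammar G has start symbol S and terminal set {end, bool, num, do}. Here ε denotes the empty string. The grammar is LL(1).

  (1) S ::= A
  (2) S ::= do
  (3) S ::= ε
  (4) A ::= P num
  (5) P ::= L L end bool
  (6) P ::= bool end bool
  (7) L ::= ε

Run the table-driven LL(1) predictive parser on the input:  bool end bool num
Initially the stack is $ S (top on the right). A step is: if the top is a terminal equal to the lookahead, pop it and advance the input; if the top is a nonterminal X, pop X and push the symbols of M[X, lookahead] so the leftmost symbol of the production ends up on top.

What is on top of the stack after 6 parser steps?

step 1: stack=$ S  input=bool end bool num $  — expand S ::= A
step 2: stack=$ A  input=bool end bool num $  — expand A ::= P num
step 3: stack=$ num P  input=bool end bool num $  — expand P ::= bool end bool
step 4: stack=$ num bool end bool  input=bool end bool num $  — match bool
step 5: stack=$ num bool end  input=end bool num $  — match end
step 6: stack=$ num bool  input=bool num $  — match bool
Stack after step 6: $ num (top = num).

num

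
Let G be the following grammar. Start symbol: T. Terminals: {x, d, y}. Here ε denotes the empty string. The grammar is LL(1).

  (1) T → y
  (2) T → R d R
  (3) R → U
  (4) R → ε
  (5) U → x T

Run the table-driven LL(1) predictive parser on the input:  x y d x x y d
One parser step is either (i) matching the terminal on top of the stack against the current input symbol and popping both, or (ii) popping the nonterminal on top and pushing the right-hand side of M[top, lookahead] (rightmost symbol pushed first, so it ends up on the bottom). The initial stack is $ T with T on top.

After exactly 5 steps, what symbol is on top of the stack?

     Stack      Input            Action
  1  $ T        x y d x x y d $  expand T → R d R
  2  $ R d R    x y d x x y d $  expand R → U
  3  $ R d U    x y d x x y d $  expand U → x T
  4  $ R d T x  x y d x x y d $  match x
  5  $ R d T    y d x x y d $    expand T → y
Stack after step 5: $ R d y (top = y).

y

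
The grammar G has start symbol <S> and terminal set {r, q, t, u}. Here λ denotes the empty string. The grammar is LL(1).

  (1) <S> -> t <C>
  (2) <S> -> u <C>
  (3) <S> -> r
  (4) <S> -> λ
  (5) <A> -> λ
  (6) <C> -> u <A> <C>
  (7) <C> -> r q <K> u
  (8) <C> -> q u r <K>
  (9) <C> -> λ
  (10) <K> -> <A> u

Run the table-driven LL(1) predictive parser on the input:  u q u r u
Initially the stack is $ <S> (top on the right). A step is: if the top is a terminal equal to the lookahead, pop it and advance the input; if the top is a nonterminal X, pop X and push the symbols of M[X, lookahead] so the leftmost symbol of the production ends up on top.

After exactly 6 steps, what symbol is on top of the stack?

<K>

     Stack        Input        Action
  1  $ <S>        u q u r u $  expand <S> -> u <C>
  2  $ <C> u      u q u r u $  match u
  3  $ <C>        q u r u $    expand <C> -> q u r <K>
  4  $ <K> r u q  q u r u $    match q
  5  $ <K> r u    u r u $      match u
  6  $ <K> r      r u $        match r
Stack after step 6: $ <K> (top = <K>).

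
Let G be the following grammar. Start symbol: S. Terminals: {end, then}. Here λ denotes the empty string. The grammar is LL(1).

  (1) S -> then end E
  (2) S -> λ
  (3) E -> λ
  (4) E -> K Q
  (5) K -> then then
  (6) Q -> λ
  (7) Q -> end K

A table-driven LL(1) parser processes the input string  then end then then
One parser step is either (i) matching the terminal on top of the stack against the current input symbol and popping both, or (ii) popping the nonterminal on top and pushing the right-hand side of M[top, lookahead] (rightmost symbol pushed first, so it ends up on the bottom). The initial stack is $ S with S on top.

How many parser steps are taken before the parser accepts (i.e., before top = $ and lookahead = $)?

step 1: stack=$ S  input=then end then then $  — expand S -> then end E
step 2: stack=$ E end then  input=then end then then $  — match then
step 3: stack=$ E end  input=end then then $  — match end
step 4: stack=$ E  input=then then $  — expand E -> K Q
step 5: stack=$ Q K  input=then then $  — expand K -> then then
step 6: stack=$ Q then then  input=then then $  — match then
step 7: stack=$ Q then  input=then $  — match then
step 8: stack=$ Q  input=$  — expand Q -> λ
Accept reached after 8 steps.

8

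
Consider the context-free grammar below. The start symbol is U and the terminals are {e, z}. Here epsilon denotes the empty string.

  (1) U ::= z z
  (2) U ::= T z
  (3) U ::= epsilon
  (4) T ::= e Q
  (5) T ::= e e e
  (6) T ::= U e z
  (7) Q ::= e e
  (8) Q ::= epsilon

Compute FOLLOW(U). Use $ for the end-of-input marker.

FIRST(Q): from Q::=e e we get {e}; from Q::=epsilon we get {epsilon}. So FIRST(Q) = {epsilon, e}.
FIRST(U): from U::=z z we get {z}; from U::=T z we get {e, z}; from U::=epsilon we get {epsilon}. So FIRST(U) = {epsilon, e, z}.
FIRST(T): from T::=e Q we get {e}; from T::=e e e we get {e}; from T::=U e z we get {e, z}. So FIRST(T) = {e, z}.
FOLLOW(U) includes $ since U is the start symbol.
FOLLOW(U): in T::=U e z, U is followed by e z with FIRST {e}. Thus FOLLOW(U) = {$, e}.
FOLLOW(T): in U::=T z, T is followed by z with FIRST {z}. Thus FOLLOW(T) = {z}.
FOLLOW(Q): in T::=e Q, the suffix after Q is empty, so FOLLOW(Q) ⊇ FOLLOW(T) = {z}. Thus FOLLOW(Q) = {z}.

{$, e}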